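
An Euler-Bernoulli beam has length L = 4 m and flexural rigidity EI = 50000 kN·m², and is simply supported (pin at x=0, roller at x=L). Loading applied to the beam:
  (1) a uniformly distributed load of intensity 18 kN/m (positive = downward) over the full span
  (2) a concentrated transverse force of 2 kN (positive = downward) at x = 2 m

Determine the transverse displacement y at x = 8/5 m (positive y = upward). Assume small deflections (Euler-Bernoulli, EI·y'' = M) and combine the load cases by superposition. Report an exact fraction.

y(8/5) = -6991/5859375 m

Load 1 — uniform load w=18 kN/m over full span:
  y_1 = -wx(L³-2Lx²+x³)/(24EI) = -18·(8/5)·(4³-2·4·(8/5)²+(8/5)³)/(24·50000) = -2232/1953125 m
Load 2 — point force P=2 kN at a=2 m (b=L-a=2):
  y_2 = -Pbx(L²-b²-x²)/(6LEI)  [x≤a] = -2·2·(8/5)·(4²-2²-(8/5)²)/(6·4·50000) = -59/1171875 m
Superposition: y = Σ y_i = -6991/5859375 m ≈ -0.001193 m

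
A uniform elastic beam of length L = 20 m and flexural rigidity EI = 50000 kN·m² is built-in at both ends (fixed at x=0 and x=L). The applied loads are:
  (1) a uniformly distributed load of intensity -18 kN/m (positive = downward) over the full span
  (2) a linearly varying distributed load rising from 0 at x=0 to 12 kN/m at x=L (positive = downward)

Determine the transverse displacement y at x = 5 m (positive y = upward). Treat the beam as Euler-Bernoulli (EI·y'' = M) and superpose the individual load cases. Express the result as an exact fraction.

Load 1 — uniform load w=-18 kN/m over full span:
  y_1 = -wx²(L-x)²/(24EI) = -(-18)·5²·(20-5)²/(24·50000) = 27/320 m
Load 2 — triangular load w₀=12 kN/m (0→w₀ over full span):
  y_2 = -w₀x²(L-x)²(x+2L)/(120LEI) = -12·5²·(20-5)²·(5+2·20)/(120·20·50000) = -81/3200 m
Superposition: y = Σ y_i = 189/3200 m ≈ 0.059062 m

y(5) = 189/3200 m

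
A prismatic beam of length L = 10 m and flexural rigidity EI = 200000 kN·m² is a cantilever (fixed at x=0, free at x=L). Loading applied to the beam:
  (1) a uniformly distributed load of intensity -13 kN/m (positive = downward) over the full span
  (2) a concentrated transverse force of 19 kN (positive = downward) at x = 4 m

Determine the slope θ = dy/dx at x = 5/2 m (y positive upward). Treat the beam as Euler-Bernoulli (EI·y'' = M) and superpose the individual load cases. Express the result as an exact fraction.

θ(5/2) = 10771/1920000 rad

Load 1 — uniform load w=-13 kN/m over full span:
  θ_1 = -wx(x²-3Lx+3L²)/(6EI) = -(-13)·(5/2)·((5/2)²-3·10·(5/2)+3·10²)/(6·200000) = 481/76800 rad
Load 2 — point force P=19 kN at a=4 m (b=L-a=6):
  θ_2 = -Px(2a-x)/(2EI)  [x≤a] = -19·(5/2)·(2·4-(5/2))/(2·200000) = -209/320000 rad
Superposition: θ = Σ θ_i = 10771/1920000 rad ≈ 0.005610 rad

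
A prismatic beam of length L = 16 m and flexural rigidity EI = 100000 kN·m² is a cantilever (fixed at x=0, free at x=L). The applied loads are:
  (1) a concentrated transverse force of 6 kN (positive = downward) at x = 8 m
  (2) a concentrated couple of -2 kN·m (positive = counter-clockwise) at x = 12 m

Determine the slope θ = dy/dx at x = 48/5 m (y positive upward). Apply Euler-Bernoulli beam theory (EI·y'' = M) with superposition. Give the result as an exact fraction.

θ(48/5) = -33/15625 rad

Load 1 — point force P=6 kN at a=8 m (b=L-a=8):
  θ_1 = -Pa²/(2EI)  [x>a] = -6·8²/(2·100000) = -6/3125 rad
Load 2 — applied couple M₀=-2 kN·m at a=12 m (b=L-a=4):
  θ_2 = M₀x/EI  [x≤a] = (-2)·(48/5)/100000 = -3/15625 rad
Superposition: θ = Σ θ_i = -33/15625 rad ≈ -0.002112 rad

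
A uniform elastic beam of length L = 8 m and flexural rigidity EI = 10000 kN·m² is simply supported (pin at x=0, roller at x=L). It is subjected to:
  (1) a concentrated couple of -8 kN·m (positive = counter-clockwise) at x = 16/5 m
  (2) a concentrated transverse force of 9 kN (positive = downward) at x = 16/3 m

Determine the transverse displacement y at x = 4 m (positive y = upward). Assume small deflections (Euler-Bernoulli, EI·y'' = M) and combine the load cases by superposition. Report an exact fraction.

y(4) = -1312/140625 m

Load 1 — applied couple M₀=-8 kN·m at a=16/5 m (b=L-a=24/5):
  y_1 = (M₀x³/(6L)-M₀(x-a)²/2+C₁x)/EI  [x>a] with C₁=M₀(3b²-L²)/(6L)=-64/75 = ((-8)·4³/(6·8)-(-8)·(4-(16/5))²/2+(-64/75)·4)/10000 = -18/15625 m
Load 2 — point force P=9 kN at a=16/3 m (b=L-a=8/3):
  y_2 = -Pbx(L²-b²-x²)/(6LEI)  [x≤a] = -9·(8/3)·4·(8²-(8/3)²-4²)/(6·8·10000) = -46/5625 m
Superposition: y = Σ y_i = -1312/140625 m ≈ -0.009330 m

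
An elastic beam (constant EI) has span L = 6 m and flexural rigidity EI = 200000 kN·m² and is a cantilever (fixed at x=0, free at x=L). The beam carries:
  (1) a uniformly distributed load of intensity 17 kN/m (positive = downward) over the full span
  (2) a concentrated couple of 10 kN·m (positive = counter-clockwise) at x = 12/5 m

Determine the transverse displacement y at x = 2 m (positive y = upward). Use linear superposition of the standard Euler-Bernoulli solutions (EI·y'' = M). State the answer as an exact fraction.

Load 1 — uniform load w=17 kN/m over full span:
  y_1 = -wx²(x²-4Lx+6L²)/(24EI) = -17·2²·(2²-4·6·2+6·6²)/(24·200000) = -731/300000 m
Load 2 — applied couple M₀=10 kN·m at a=12/5 m (b=L-a=18/5):
  y_2 = M₀x²/(2EI)  [x≤a] = 10·2²/(2·200000) = 1/10000 m
Superposition: y = Σ y_i = -701/300000 m ≈ -0.002337 m

y(2) = -701/300000 m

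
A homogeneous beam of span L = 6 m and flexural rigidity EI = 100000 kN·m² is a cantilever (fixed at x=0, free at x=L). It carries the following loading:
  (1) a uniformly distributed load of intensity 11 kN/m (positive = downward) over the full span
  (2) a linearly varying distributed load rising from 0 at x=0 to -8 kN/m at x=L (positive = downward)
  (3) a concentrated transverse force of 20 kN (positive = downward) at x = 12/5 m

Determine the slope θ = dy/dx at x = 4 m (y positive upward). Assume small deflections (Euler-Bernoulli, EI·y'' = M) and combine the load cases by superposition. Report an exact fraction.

θ(4) = -1309/562500 rad

Load 1 — uniform load w=11 kN/m over full span:
  θ_1 = -wx(x²-3Lx+3L²)/(6EI) = -11·4·(4²-3·6·4+3·6²)/(6·100000) = -143/37500 rad
Load 2 — triangular load w₀=-8 kN/m (0→w₀ over full span):
  θ_2 = (w₀Lx²/4-w₀L²x/3-w₀x⁴/(24L))/EI = ((-8)·6·4²/4-(-8)·6²·4/3-(-8)·4⁴/(24·6))/100000 = 58/28125 rad
Load 3 — point force P=20 kN at a=12/5 m (b=L-a=18/5):
  θ_3 = -Pa²/(2EI)  [x>a] = -20·(12/5)²/(2·100000) = -9/15625 rad
Superposition: θ = Σ θ_i = -1309/562500 rad ≈ -0.002327 rad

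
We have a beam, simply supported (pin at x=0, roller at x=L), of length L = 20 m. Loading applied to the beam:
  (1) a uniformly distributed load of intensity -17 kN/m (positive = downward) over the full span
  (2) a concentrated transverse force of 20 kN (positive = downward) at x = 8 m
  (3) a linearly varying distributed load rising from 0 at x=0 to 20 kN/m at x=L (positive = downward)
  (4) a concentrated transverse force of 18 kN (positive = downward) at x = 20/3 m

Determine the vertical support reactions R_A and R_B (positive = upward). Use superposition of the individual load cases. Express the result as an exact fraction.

R_A = -238/3 kN, R_B = -68/3 kN

Load 1 — uniform load w=-17 kN/m over full span:
  R_A = wL/2 = (-17)·20/2 = -170 kN
  R_B = wL/2 = (-17)·20/2 = -170 kN
Load 2 — point force P=20 kN at a=8 m (b=L-a=12):
  R_A = Pb/L = 20·12/20 = 12 kN
  R_B = Pa/L = 20·8/20 = 8 kN
Load 3 — triangular load w₀=20 kN/m (0→w₀ over full span):
  R_A = w₀L/6 = 20·20/6 = 200/3 kN
  R_B = w₀L/3 = 20·20/3 = 400/3 kN
Load 4 — point force P=18 kN at a=20/3 m (b=L-a=40/3):
  R_A = Pb/L = 18·(40/3)/20 = 12 kN
  R_B = Pa/L = 18·(20/3)/20 = 6 kN
Superposition: R_A = -238/3 kN, R_B = -68/3 kN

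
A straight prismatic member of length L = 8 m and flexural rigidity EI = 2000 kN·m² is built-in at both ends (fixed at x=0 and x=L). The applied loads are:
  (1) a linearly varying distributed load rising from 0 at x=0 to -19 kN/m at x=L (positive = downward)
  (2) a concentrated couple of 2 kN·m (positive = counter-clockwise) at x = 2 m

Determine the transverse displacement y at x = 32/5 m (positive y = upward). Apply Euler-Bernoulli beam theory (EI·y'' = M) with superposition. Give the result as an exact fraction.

y(32/5) = 551893/23437500 m

Load 1 — triangular load w₀=-19 kN/m (0→w₀ over full span):
  y_1 = -w₀x²(L-x)²(x+2L)/(120LEI) = -(-19)·(32/5)²·(8-(32/5))²·((32/5)+2·8)/(120·8·2000) = 136192/5859375 m
Load 2 — applied couple M₀=2 kN·m at a=2 m (b=L-a=6):
  y_2 = (R_Ax³/6 - M_Ax²/2 - M₀(x-a)²/2)/EI  [x>a] with R_A=9/32, M_A=-3/8 = ((9/32)·(32/5)³/6 - (-3/8)·(32/5)²/2 - 2·((32/5)-2)²/2)/2000 = 19/62500 m
Superposition: y = Σ y_i = 551893/23437500 m ≈ 0.023547 m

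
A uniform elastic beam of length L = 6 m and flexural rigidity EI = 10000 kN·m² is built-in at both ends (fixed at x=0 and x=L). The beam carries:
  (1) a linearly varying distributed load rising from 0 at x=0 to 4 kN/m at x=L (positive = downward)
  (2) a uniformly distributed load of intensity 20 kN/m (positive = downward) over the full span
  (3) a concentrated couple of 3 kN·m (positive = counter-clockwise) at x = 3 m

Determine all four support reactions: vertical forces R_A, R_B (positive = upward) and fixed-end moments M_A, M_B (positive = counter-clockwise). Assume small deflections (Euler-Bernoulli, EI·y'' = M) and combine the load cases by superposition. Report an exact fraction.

Load 1 — triangular load w₀=4 kN/m (0→w₀ over full span):
  R_A = 3w₀L/20 = 3·4·6/20 = 18/5 kN
  M_A = w₀L²/30 = 4·6²/30 = 24/5 kN·m
  R_B = 7w₀L/20 = 7·4·6/20 = 42/5 kN
  M_B = -w₀L²/20 = -4·6²/20 = -36/5 kN·m
Load 2 — uniform load w=20 kN/m over full span:
  R_A = wL/2 = 20·6/2 = 60 kN
  M_A = wL²/12 = 20·6²/12 = 60 kN·m
  R_B = wL/2 = 20·6/2 = 60 kN
  M_B = -wL²/12 = -20·6²/12 = -60 kN·m
Load 3 — applied couple M₀=3 kN·m at a=3 m (b=L-a=3):
  R_A = 6M₀ab/L³ = 6·3·3·3/6³ = 3/4 kN
  M_A = M₀b(2a-b)/L² = 3·3·(2·3-3)/6² = 3/4 kN·m
  R_B = -6M₀ab/L³ = -6·3·3·3/6³ = -3/4 kN
  M_B = M₀a(2b-a)/L² = 3·3·(2·3-3)/6² = 3/4 kN·m
Superposition: R_A = 1287/20 kN, M_A = 1311/20 kN·m, R_B = 1353/20 kN, M_B = -1329/20 kN·m

R_A = 1287/20 kN, M_A = 1311/20 kN·m, R_B = 1353/20 kN, M_B = -1329/20 kN·m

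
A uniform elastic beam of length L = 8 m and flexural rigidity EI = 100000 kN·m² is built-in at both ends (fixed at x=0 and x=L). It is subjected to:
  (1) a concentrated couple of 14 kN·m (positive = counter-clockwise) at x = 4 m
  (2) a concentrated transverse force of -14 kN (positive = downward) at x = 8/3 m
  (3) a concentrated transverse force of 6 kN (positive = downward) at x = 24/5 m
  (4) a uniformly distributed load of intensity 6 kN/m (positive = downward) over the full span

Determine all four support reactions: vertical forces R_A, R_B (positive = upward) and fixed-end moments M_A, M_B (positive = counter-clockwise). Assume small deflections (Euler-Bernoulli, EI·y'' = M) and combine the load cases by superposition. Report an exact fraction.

R_A = 495899/27000 kN, M_A = 158729/6750 kN·m, R_B = 584101/27000 kN, M_B = -183031/6750 kN·m

Load 1 — applied couple M₀=14 kN·m at a=4 m (b=L-a=4):
  R_A = 6M₀ab/L³ = 6·14·4·4/8³ = 21/8 kN
  M_A = M₀b(2a-b)/L² = 14·4·(2·4-4)/8² = 7/2 kN·m
  R_B = -6M₀ab/L³ = -6·14·4·4/8³ = -21/8 kN
  M_B = M₀a(2b-a)/L² = 14·4·(2·4-4)/8² = 7/2 kN·m
Load 2 — point force P=-14 kN at a=8/3 m (b=L-a=16/3):
  R_A = Pb²(3a+b)/L³ = (-14)·(16/3)²·(3·(8/3)+(16/3))/8³ = -280/27 kN
  M_A = Pab²/L² = (-14)·(8/3)·(16/3)²/8² = -448/27 kN·m
  R_B = Pa²(a+3b)/L³ = (-14)·(8/3)²·((8/3)+3·(16/3))/8³ = -98/27 kN
  M_B = -Pa²b/L² = -(-14)·(8/3)²·(16/3)/8² = 224/27 kN·m
Load 3 — point force P=6 kN at a=24/5 m (b=L-a=16/5):
  R_A = Pb²(3a+b)/L³ = 6·(16/5)²·(3·(24/5)+(16/5))/8³ = 264/125 kN
  M_A = Pab²/L² = 6·(24/5)·(16/5)²/8² = 576/125 kN·m
  R_B = Pa²(a+3b)/L³ = 6·(24/5)²·((24/5)+3·(16/5))/8³ = 486/125 kN
  M_B = -Pa²b/L² = -6·(24/5)²·(16/5)/8² = -864/125 kN·m
Load 4 — uniform load w=6 kN/m over full span:
  R_A = wL/2 = 6·8/2 = 24 kN
  M_A = wL²/12 = 6·8²/12 = 32 kN·m
  R_B = wL/2 = 6·8/2 = 24 kN
  M_B = -wL²/12 = -6·8²/12 = -32 kN·m
Superposition: R_A = 495899/27000 kN, M_A = 158729/6750 kN·m, R_B = 584101/27000 kN, M_B = -183031/6750 kN·m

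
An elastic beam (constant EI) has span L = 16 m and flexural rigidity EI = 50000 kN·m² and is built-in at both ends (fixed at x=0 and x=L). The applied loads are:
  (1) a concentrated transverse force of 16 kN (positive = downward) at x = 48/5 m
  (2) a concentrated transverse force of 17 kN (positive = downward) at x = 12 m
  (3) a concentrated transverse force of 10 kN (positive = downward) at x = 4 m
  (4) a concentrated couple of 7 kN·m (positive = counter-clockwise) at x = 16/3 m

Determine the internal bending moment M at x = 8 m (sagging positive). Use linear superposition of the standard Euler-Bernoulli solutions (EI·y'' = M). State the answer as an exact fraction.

Load 1 — point force P=16 kN at a=48/5 m (b=L-a=32/5):
  M_1 = Pb²(3a+b)x/L³ - Pab²/L²  [x≤a] = 16·(32/5)²·(3·(48/5)+(32/5))·8/16³ - 16·(48/5)·(32/5)²/16² = 512/25 kN·m
Load 2 — point force P=17 kN at a=12 m (b=L-a=4):
  M_2 = Pb²(3a+b)x/L³ - Pab²/L²  [x≤a] = 17·4²·(3·12+4)·8/16³ - 17·12·4²/16² = 17/2 kN·m
Load 3 — point force P=10 kN at a=4 m (b=L-a=12):
  M_3 = Pa²(a+3b)(L-x)/L³ - Pa²b/L²  [x>a] = 10·4²·(4+3·12)·(16-8)/16³ - 10·4²·12/16² = 5 kN·m
Load 4 — applied couple M₀=7 kN·m at a=16/3 m (b=L-a=32/3):
  M_4 = R_Ax - M_A - M₀  [x>a] with R_A=7/12, M_A=0 = (7/12)·8 - 0 - 7 = -7/3 kN·m
Superposition: M = Σ M_i = 4747/150 kN·m ≈ 31.646667 kN·m

M(8) = 4747/150 kN·m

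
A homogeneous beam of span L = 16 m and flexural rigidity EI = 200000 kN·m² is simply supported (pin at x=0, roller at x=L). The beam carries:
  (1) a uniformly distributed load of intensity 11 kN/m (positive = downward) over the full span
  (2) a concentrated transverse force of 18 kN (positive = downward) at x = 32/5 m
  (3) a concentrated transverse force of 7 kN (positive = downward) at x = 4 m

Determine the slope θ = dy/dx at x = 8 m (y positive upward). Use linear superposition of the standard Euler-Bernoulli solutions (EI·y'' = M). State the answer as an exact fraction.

θ(8) = 2603/12500000 rad

Load 1 — uniform load w=11 kN/m over full span:
  θ_1 = -w(L³-6Lx²+4x³)/(24EI) = -11·(16³-6·16·8²+4·8³)/(24·200000) = 0 rad
Load 2 — point force P=18 kN at a=32/5 m (b=L-a=48/5):
  θ_2 = -Pa(2L²-6Lx+3x²+a²)/(6LEI)  [x>a] = -18·(32/5)·(2·16²-6·16·8+3·8²+(32/5)²)/(6·16·200000) = 54/390625 rad
Load 3 — point force P=7 kN at a=4 m (b=L-a=12):
  θ_3 = -Pa(2L²-6Lx+3x²+a²)/(6LEI)  [x>a] = -7·4·(2·16²-6·16·8+3·8²+4²)/(6·16·200000) = 7/100000 rad
Superposition: θ = Σ θ_i = 2603/12500000 rad ≈ 0.000208 rad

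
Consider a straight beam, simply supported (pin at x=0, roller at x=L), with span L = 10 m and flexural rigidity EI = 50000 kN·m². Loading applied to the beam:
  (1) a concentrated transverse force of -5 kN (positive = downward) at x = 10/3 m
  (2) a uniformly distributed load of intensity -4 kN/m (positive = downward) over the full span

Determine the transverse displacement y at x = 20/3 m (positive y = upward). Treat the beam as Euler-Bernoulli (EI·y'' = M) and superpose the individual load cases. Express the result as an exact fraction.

y(20/3) = 17/1620 m

Load 1 — point force P=-5 kN at a=10/3 m (b=L-a=20/3):
  y_1 = -Pa(L-x)(2Lx-a²-x²)/(6LEI)  [x>a] = -(-5)·(10/3)·(10-(20/3))·(2·10·(20/3)-(10/3)²-(20/3)²)/(6·10·50000) = 7/4860 m
Load 2 — uniform load w=-4 kN/m over full span:
  y_2 = -wx(L³-2Lx²+x³)/(24EI) = -(-4)·(20/3)·(10³-2·10·(20/3)²+(20/3)³)/(24·50000) = 11/1215 m
Superposition: y = Σ y_i = 17/1620 m ≈ 0.010494 m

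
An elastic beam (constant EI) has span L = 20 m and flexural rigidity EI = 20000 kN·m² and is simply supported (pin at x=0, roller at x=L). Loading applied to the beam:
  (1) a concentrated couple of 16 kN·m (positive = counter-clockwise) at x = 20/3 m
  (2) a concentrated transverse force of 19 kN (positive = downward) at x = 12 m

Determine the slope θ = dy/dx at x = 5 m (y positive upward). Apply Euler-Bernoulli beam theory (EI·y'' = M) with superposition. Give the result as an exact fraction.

Load 1 — applied couple M₀=16 kN·m at a=20/3 m (b=L-a=40/3):
  θ_1 = (M₀x²/(2L)+C₁)/EI  [x≤a] with C₁=M₀(3b²-L²)/(6L)=160/9 = (16·5²/(2·20)+(160/9))/20000 = 1/720 rad
Load 2 — point force P=19 kN at a=12 m (b=L-a=8):
  θ_2 = -Pb(L²-b²-3x²)/(6LEI)  [x≤a] = -19·8·(20²-8²-3·5²)/(6·20·20000) = -1653/100000 rad
Superposition: θ = Σ θ_i = -13627/900000 rad ≈ -0.015141 rad

θ(5) = -13627/900000 rad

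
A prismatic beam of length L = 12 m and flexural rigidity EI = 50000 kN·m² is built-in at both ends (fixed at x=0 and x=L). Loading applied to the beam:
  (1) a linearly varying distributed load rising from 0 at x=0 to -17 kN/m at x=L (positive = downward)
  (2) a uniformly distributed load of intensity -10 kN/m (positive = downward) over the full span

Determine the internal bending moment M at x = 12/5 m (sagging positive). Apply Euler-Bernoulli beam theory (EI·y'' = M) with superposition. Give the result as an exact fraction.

M(12/5) = 2028/125 kN·m

Load 1 — triangular load w₀=-17 kN/m (0→w₀ over full span):
  M_1 = 3w₀Lx/20 - w₀L²/30 - w₀x³/(6L) = 3·(-17)·12·(12/5)/20 - (-17)·12²/30 - (-17)·(12/5)³/(6·12) = 1428/125 kN·m
Load 2 — uniform load w=-10 kN/m over full span:
  M_2 = wLx/2 - wL²/12 - wx²/2 = (-10)·12·(12/5)/2 - (-10)·12²/12 - (-10)·(12/5)²/2 = 24/5 kN·m
Superposition: M = Σ M_i = 2028/125 kN·m ≈ 16.224000 kN·m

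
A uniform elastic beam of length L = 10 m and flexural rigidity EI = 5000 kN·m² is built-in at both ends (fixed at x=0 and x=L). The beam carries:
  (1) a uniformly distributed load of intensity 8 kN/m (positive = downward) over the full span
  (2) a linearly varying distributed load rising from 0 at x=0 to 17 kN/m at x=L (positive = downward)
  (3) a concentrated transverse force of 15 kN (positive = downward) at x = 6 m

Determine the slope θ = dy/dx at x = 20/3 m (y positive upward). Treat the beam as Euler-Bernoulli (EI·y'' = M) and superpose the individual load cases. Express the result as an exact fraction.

Load 1 — uniform load w=8 kN/m over full span:
  θ_1 = -wx(L-x)(L-2x)/(12EI) = -8·(20/3)·(10-(20/3))·(10-2·(20/3))/(12·5000) = 4/405 rad
Load 2 — triangular load w₀=17 kN/m (0→w₀ over full span):
  θ_2 = -w₀(2x(L-x)(L-2x)(x+2L)+x²(L-x)²)/(120LEI) = -17·(2·(20/3)·(10-(20/3))·(10-2·(20/3))·((20/3)+2·10)+(20/3)²·(10-(20/3))²)/(120·10·5000) = 119/12150 rad
Load 3 — point force P=15 kN at a=6 m (b=L-a=4):
  θ_3 = Pa²(L-x)(2bL-(3b+a)(L-x))/(2L³EI)  [x>a] = 15·6²·(10-(20/3))·(2·4·10-(3·4+6)·(10-(20/3)))/(2·10³·5000) = 9/2500 rad
Superposition: θ = Σ θ_i = 14137/607500 rad ≈ 0.023271 rad

θ(20/3) = 14137/607500 rad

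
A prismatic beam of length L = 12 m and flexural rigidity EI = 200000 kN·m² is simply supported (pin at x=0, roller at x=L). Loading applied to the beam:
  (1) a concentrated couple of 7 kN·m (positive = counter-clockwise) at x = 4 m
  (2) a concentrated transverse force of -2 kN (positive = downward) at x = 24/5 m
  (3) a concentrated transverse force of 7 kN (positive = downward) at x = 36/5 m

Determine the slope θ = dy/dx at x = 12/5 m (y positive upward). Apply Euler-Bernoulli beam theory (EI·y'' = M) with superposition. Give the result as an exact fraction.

Load 1 — applied couple M₀=7 kN·m at a=4 m (b=L-a=8):
  θ_1 = (M₀x²/(2L)+C₁)/EI  [x≤a] with C₁=M₀(3b²-L²)/(6L)=14/3 = (7·(12/5)²/(2·12)+(14/3))/200000 = 119/3750000 rad
Load 2 — point force P=-2 kN at a=24/5 m (b=L-a=36/5):
  θ_2 = -Pb(L²-b²-3x²)/(6LEI)  [x≤a] = -(-2)·(36/5)·(12²-(36/5)²-3·(12/5)²)/(6·12·200000) = 117/1562500 rad
Load 3 — point force P=7 kN at a=36/5 m (b=L-a=24/5):
  θ_3 = -Pb(L²-b²-3x²)/(6LEI)  [x≤a] = -7·(24/5)·(12²-(24/5)²-3·(12/5)²)/(6·12·200000) = -189/781250 rad
Superposition: θ = Σ θ_i = -2537/18750000 rad ≈ -0.000135 rad

θ(12/5) = -2537/18750000 rad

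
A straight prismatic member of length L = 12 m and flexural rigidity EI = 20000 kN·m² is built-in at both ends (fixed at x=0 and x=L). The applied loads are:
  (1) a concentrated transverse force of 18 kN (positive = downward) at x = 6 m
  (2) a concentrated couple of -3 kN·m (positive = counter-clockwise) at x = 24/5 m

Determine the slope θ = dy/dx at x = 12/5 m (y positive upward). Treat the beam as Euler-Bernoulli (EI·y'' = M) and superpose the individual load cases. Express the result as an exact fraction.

θ(12/5) = -3051/1562500 rad

Load 1 — point force P=18 kN at a=6 m (b=L-a=6):
  θ_1 = -Pb²x(2aL-(3a+b)x)/(2L³EI)  [x≤a] = -18·6²·(12/5)·(2·6·12-(3·6+6)·(12/5))/(2·12³·20000) = -243/125000 rad
Load 2 — applied couple M₀=-3 kN·m at a=24/5 m (b=L-a=36/5):
  θ_2 = (R_Ax²/2 - M_Ax)/EI  [x≤a] with R_A=-9/25, M_A=-9/25 = ((-9/25)·(12/5)²/2 - (-9/25)·(12/5))/20000 = -27/3125000 rad
Superposition: θ = Σ θ_i = -3051/1562500 rad ≈ -0.001953 rad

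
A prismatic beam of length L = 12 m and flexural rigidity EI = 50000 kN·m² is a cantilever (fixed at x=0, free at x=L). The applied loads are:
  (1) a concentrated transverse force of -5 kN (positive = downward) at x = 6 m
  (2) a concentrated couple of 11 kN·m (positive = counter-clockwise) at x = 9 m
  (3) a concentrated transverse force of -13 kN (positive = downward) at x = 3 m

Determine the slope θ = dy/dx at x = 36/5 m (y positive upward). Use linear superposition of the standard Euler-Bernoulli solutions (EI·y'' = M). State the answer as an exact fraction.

θ(36/5) = 2277/500000 rad

Load 1 — point force P=-5 kN at a=6 m (b=L-a=6):
  θ_1 = -Pa²/(2EI)  [x>a] = -(-5)·6²/(2·50000) = 9/5000 rad
Load 2 — applied couple M₀=11 kN·m at a=9 m (b=L-a=3):
  θ_2 = M₀x/EI  [x≤a] = 11·(36/5)/50000 = 99/62500 rad
Load 3 — point force P=-13 kN at a=3 m (b=L-a=9):
  θ_3 = -Pa²/(2EI)  [x>a] = -(-13)·3²/(2·50000) = 117/100000 rad
Superposition: θ = Σ θ_i = 2277/500000 rad ≈ 0.004554 rad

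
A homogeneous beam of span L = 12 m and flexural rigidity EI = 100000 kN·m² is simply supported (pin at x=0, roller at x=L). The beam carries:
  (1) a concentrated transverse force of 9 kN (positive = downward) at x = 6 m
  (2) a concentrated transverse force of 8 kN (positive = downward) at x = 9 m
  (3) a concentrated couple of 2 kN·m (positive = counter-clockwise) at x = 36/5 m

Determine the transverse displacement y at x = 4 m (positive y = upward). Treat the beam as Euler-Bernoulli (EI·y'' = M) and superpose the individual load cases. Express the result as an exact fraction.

Load 1 — point force P=9 kN at a=6 m (b=L-a=6):
  y_1 = -Pbx(L²-b²-x²)/(6LEI)  [x≤a] = -9·6·4·(12²-6²-4²)/(6·12·100000) = -69/25000 m
Load 2 — point force P=8 kN at a=9 m (b=L-a=3):
  y_2 = -Pbx(L²-b²-x²)/(6LEI)  [x≤a] = -8·3·4·(12²-3²-4²)/(6·12·100000) = -119/75000 m
Load 3 — applied couple M₀=2 kN·m at a=36/5 m (b=L-a=24/5):
  y_3 = (M₀x³/(6L)+C₁x)/EI  [x≤a] with C₁=M₀(3b²-L²)/(6L)=-52/25 = (2·4³/(6·12)+(-52/25)·4)/100000 = -46/703125 m
Superposition: y = Σ y_i = -12409/2812500 m ≈ -0.004412 m

y(4) = -12409/2812500 m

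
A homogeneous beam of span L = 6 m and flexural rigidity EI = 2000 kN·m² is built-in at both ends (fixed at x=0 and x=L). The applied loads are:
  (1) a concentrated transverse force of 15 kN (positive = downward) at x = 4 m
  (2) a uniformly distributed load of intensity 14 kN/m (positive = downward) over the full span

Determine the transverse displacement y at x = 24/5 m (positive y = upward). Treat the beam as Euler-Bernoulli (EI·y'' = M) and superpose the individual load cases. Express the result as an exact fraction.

Load 1 — point force P=15 kN at a=4 m (b=L-a=2):
  y_1 = -Pa²(L-x)²(3bL-(3b+a)(L-x))/(6L³EI)  [x>a] = -15·4²·(6-(24/5))²·(3·2·6-(3·2+4)·(6-(24/5)))/(6·6³·2000) = -2/625 m
Load 2 — uniform load w=14 kN/m over full span:
  y_2 = -wx²(L-x)²/(24EI) = -14·(24/5)²·(6-(24/5))²/(24·2000) = -756/78125 m
Superposition: y = Σ y_i = -1006/78125 m ≈ -0.012877 m

y(24/5) = -1006/78125 m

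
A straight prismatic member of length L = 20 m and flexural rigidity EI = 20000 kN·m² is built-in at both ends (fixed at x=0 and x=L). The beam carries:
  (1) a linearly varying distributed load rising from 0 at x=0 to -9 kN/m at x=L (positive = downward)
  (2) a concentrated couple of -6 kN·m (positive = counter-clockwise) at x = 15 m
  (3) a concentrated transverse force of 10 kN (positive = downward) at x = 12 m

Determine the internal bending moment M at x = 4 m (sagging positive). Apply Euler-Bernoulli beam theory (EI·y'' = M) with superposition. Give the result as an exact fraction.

M(4) = 2441/200 kN·m

Load 1 — triangular load w₀=-9 kN/m (0→w₀ over full span):
  M_1 = 3w₀Lx/20 - w₀L²/30 - w₀x³/(6L) = 3·(-9)·20·4/20 - (-9)·20²/30 - (-9)·4³/(6·20) = 84/5 kN·m
Load 2 — applied couple M₀=-6 kN·m at a=15 m (b=L-a=5):
  M_2 = R_Ax - M_A  [x≤a] with R_A=-27/80, M_A=-15/8 = (-27/80)·4 - (-15/8) = 21/40 kN·m
Load 3 — point force P=10 kN at a=12 m (b=L-a=8):
  M_3 = Pb²(3a+b)x/L³ - Pab²/L²  [x≤a] = 10·8²·(3·12+8)·4/20³ - 10·12·8²/20² = -128/25 kN·m
Superposition: M = Σ M_i = 2441/200 kN·m ≈ 12.205000 kN·m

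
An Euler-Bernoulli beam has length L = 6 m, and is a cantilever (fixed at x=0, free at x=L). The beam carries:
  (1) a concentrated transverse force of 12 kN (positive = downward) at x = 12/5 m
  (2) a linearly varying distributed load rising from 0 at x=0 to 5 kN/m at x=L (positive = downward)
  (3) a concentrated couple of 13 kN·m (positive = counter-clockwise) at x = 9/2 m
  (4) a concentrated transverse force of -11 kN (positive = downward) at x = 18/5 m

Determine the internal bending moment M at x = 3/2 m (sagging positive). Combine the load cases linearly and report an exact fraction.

M(3/2) = -2027/160 kN·m

Load 1 — point force P=12 kN at a=12/5 m (b=L-a=18/5):
  M_1 = -P(a-x)  [x≤a] = -12·((12/5)-(3/2)) = -54/5 kN·m
Load 2 — triangular load w₀=5 kN/m (0→w₀ over full span):
  M_2 = w₀Lx/2 - w₀L²/3 - w₀x³/(6L) = 5·6·(3/2)/2 - 5·6²/3 - 5·(3/2)³/(6·6) = -1215/32 kN·m
Load 3 — applied couple M₀=13 kN·m at a=9/2 m (b=L-a=3/2):
  M_3 = M₀  [x≤a] = 13 = 13 kN·m
Load 4 — point force P=-11 kN at a=18/5 m (b=L-a=12/5):
  M_4 = -P(a-x)  [x≤a] = -(-11)·((18/5)-(3/2)) = 231/10 kN·m
Superposition: M = Σ M_i = -2027/160 kN·m ≈ -12.668750 kN·m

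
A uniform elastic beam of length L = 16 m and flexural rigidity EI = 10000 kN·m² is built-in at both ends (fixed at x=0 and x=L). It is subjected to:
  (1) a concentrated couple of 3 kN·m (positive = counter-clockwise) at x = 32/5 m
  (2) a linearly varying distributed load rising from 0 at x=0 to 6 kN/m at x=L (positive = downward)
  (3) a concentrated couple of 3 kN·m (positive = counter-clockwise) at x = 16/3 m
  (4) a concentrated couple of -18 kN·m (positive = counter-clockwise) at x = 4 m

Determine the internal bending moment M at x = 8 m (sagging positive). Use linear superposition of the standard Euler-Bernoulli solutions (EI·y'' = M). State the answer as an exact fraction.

M(8) = 343/10 kN·m

Load 1 — applied couple M₀=3 kN·m at a=32/5 m (b=L-a=48/5):
  M_1 = R_Ax - M_A - M₀  [x>a] with R_A=27/100, M_A=9/25 = (27/100)·8 - (9/25) - 3 = -6/5 kN·m
Load 2 — triangular load w₀=6 kN/m (0→w₀ over full span):
  M_2 = 3w₀Lx/20 - w₀L²/30 - w₀x³/(6L) = 3·6·16·8/20 - 6·16²/30 - 6·8³/(6·16) = 32 kN·m
Load 3 — applied couple M₀=3 kN·m at a=16/3 m (b=L-a=32/3):
  M_3 = R_Ax - M_A - M₀  [x>a] with R_A=1/4, M_A=0 = (1/4)·8 - 0 - 3 = -1 kN·m
Load 4 — applied couple M₀=-18 kN·m at a=4 m (b=L-a=12):
  M_4 = R_Ax - M_A - M₀  [x>a] with R_A=-81/64, M_A=27/8 = (-81/64)·8 - (27/8) - (-18) = 9/2 kN·m
Superposition: M = Σ M_i = 343/10 kN·m ≈ 34.300000 kN·m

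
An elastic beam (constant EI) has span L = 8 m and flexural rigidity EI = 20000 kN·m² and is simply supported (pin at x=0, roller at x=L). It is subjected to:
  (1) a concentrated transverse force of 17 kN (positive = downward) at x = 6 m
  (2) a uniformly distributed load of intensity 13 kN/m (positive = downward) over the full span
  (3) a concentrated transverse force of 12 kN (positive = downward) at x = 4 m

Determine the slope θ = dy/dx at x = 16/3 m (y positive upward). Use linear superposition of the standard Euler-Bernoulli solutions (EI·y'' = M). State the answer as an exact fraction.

Load 1 — point force P=17 kN at a=6 m (b=L-a=2):
  θ_1 = -Pb(L²-b²-3x²)/(6LEI)  [x≤a] = -17·2·(8²-2²-3·(16/3)²)/(6·8·20000) = 323/360000 rad
Load 2 — uniform load w=13 kN/m over full span:
  θ_2 = -w(L³-6Lx²+4x³)/(24EI) = -13·(8³-6·8·(16/3)²+4·(16/3)³)/(24·20000) = 338/50625 rad
Load 3 — point force P=12 kN at a=4 m (b=L-a=4):
  θ_3 = -Pa(2L²-6Lx+3x²+a²)/(6LEI)  [x>a] = -12·4·(2·8²-6·8·(16/3)+3·(16/3)²+4²)/(6·8·20000) = 1/750 rad
Superposition: θ = Σ θ_i = 28859/3240000 rad ≈ 0.008907 rad

θ(16/3) = 28859/3240000 rad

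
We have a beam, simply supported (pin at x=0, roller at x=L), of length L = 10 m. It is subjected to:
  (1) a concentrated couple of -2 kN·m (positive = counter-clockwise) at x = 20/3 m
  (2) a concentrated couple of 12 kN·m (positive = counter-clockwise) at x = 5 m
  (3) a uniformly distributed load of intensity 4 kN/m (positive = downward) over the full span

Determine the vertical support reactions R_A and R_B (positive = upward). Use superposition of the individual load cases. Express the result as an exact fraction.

R_A = 21 kN, R_B = 19 kN

Load 1 — applied couple M₀=-2 kN·m at a=20/3 m (b=L-a=10/3):
  R_A = M₀/L = (-2)/10 = -1/5 kN
  R_B = -M₀/L = -(-2)/10 = 1/5 kN
Load 2 — applied couple M₀=12 kN·m at a=5 m (b=L-a=5):
  R_A = M₀/L = 12/10 = 6/5 kN
  R_B = -M₀/L = -12/10 = -6/5 kN
Load 3 — uniform load w=4 kN/m over full span:
  R_A = wL/2 = 4·10/2 = 20 kN
  R_B = wL/2 = 4·10/2 = 20 kN
Superposition: R_A = 21 kN, R_B = 19 kN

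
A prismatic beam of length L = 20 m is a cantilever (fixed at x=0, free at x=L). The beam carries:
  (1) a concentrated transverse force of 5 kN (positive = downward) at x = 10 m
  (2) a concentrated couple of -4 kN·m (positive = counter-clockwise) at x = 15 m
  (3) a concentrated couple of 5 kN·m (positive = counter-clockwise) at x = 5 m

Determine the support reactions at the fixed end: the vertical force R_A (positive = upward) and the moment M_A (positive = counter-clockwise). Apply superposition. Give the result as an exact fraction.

Load 1 — point force P=5 kN at a=10 m (b=L-a=10):
  R_A = P = 5 kN
  M_A = Pa = 5·10 = 50 kN·m
Load 2 — applied couple M₀=-4 kN·m at a=15 m (b=L-a=5):
  R_A = 0 kN
  M_A = -M₀ = -(-4) = 4 kN·m
Load 3 — applied couple M₀=5 kN·m at a=5 m (b=L-a=15):
  R_A = 0 kN
  M_A = -M₀ = -5 kN·m
Superposition: R_A = 5 kN, M_A = 49 kN·m

R_A = 5 kN, M_A = 49 kN·m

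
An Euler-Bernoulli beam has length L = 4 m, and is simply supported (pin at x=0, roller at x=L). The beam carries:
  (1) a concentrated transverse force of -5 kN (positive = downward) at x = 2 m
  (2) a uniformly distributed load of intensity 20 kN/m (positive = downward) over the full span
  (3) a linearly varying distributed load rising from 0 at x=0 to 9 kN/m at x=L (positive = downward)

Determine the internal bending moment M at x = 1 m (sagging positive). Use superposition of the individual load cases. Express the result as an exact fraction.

M(1) = 265/8 kN·m

Load 1 — point force P=-5 kN at a=2 m (b=L-a=2):
  M_1 = Pbx/L  [x≤a] = (-5)·2·1/4 = -5/2 kN·m
Load 2 — uniform load w=20 kN/m over full span:
  M_2 = wx(L-x)/2 = 20·1·(4-1)/2 = 30 kN·m
Load 3 — triangular load w₀=9 kN/m (0→w₀ over full span):
  M_3 = w₀Lx/6 - w₀x³/(6L) = 9·4·1/6 - 9·1³/(6·4) = 45/8 kN·m
Superposition: M = Σ M_i = 265/8 kN·m ≈ 33.125000 kN·m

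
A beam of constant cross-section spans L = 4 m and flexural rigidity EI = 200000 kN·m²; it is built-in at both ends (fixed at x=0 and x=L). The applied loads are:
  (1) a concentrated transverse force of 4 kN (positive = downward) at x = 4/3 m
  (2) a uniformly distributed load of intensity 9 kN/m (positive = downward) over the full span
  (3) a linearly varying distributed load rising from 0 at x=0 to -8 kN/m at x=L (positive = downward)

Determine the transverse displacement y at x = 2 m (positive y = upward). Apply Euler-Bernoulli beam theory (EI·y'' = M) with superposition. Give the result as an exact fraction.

Load 1 — point force P=4 kN at a=4/3 m (b=L-a=8/3):
  y_1 = -Pa²(L-x)²(3bL-(3b+a)(L-x))/(6L³EI)  [x>a] = -4·(4/3)²·(4-2)²·(3·(8/3)·4-(3·(8/3)+(4/3))·(4-2))/(6·4³·200000) = -1/202500 m
Load 2 — uniform load w=9 kN/m over full span:
  y_2 = -wx²(L-x)²/(24EI) = -9·2²·(4-2)²/(24·200000) = -3/100000 m
Load 3 — triangular load w₀=-8 kN/m (0→w₀ over full span):
  y_3 = -w₀x²(L-x)²(x+2L)/(120LEI) = -(-8)·2²·(4-2)²·(2+2·4)/(120·4·200000) = 1/75000 m
Superposition: y = Σ y_i = -7/324000 m ≈ -0.000022 m

y(2) = -7/324000 m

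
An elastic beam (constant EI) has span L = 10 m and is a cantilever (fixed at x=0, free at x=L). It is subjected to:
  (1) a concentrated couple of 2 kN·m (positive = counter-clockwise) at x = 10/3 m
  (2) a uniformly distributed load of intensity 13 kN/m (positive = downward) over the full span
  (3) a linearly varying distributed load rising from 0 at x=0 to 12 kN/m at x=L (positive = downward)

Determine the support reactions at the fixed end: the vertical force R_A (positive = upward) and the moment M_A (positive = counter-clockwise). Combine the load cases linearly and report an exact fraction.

R_A = 190 kN, M_A = 1048 kN·m

Load 1 — applied couple M₀=2 kN·m at a=10/3 m (b=L-a=20/3):
  R_A = 0 kN
  M_A = -M₀ = -2 kN·m
Load 2 — uniform load w=13 kN/m over full span:
  R_A = wL = 13·10 = 130 kN
  M_A = wL²/2 = 13·10²/2 = 650 kN·m
Load 3 — triangular load w₀=12 kN/m (0→w₀ over full span):
  R_A = w₀L/2 = 12·10/2 = 60 kN
  M_A = w₀L²/3 = 12·10²/3 = 400 kN·m
Superposition: R_A = 190 kN, M_A = 1048 kN·m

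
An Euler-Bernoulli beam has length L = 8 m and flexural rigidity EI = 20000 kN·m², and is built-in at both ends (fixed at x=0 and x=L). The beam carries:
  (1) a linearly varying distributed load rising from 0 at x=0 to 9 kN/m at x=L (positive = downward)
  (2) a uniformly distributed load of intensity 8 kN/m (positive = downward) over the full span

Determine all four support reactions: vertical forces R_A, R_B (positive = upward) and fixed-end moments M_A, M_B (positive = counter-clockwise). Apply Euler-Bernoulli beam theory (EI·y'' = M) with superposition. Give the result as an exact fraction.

R_A = 214/5 kN, M_A = 928/15 kN·m, R_B = 286/5 kN, M_B = -1072/15 kN·m

Load 1 — triangular load w₀=9 kN/m (0→w₀ over full span):
  R_A = 3w₀L/20 = 3·9·8/20 = 54/5 kN
  M_A = w₀L²/30 = 9·8²/30 = 96/5 kN·m
  R_B = 7w₀L/20 = 7·9·8/20 = 126/5 kN
  M_B = -w₀L²/20 = -9·8²/20 = -144/5 kN·m
Load 2 — uniform load w=8 kN/m over full span:
  R_A = wL/2 = 8·8/2 = 32 kN
  M_A = wL²/12 = 8·8²/12 = 128/3 kN·m
  R_B = wL/2 = 8·8/2 = 32 kN
  M_B = -wL²/12 = -8·8²/12 = -128/3 kN·m
Superposition: R_A = 214/5 kN, M_A = 928/15 kN·m, R_B = 286/5 kN, M_B = -1072/15 kN·m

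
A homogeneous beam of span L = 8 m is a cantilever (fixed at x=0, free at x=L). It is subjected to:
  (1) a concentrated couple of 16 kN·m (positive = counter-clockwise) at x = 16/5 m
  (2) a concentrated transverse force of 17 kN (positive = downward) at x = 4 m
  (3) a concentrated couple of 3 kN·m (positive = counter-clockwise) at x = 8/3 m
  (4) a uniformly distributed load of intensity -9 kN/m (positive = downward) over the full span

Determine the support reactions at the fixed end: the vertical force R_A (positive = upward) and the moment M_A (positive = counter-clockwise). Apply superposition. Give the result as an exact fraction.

R_A = -55 kN, M_A = -239 kN·m

Load 1 — applied couple M₀=16 kN·m at a=16/5 m (b=L-a=24/5):
  R_A = 0 kN
  M_A = -M₀ = -16 kN·m
Load 2 — point force P=17 kN at a=4 m (b=L-a=4):
  R_A = P = 17 kN
  M_A = Pa = 17·4 = 68 kN·m
Load 3 — applied couple M₀=3 kN·m at a=8/3 m (b=L-a=16/3):
  R_A = 0 kN
  M_A = -M₀ = -3 kN·m
Load 4 — uniform load w=-9 kN/m over full span:
  R_A = wL = (-9)·8 = -72 kN
  M_A = wL²/2 = (-9)·8²/2 = -288 kN·m
Superposition: R_A = -55 kN, M_A = -239 kN·m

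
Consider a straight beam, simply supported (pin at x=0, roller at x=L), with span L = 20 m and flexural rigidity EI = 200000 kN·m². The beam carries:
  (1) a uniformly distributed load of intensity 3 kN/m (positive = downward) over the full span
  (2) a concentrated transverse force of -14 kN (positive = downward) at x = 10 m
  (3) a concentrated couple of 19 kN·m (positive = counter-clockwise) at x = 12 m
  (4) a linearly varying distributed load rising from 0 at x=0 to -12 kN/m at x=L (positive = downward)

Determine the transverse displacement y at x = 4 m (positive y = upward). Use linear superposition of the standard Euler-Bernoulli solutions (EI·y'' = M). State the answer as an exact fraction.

Load 1 — uniform load w=3 kN/m over full span:
  y_1 = -wx(L³-2Lx²+x³)/(24EI) = -3·4·(20³-2·20·4²+4³)/(24·200000) = -58/3125 m
Load 2 — point force P=-14 kN at a=10 m (b=L-a=10):
  y_2 = -Pbx(L²-b²-x²)/(6LEI)  [x≤a] = -(-14)·10·4·(20²-10²-4²)/(6·20·200000) = 497/75000 m
Load 3 — applied couple M₀=19 kN·m at a=12 m (b=L-a=8):
  y_3 = (M₀x³/(6L)+C₁x)/EI  [x≤a] with C₁=M₀(3b²-L²)/(6L)=-494/15 = (19·4³/(6·20)+(-494/15)·4)/200000 = -19/31250 m
Load 4 — triangular load w₀=-12 kN/m (0→w₀ over full span):
  y_4 = -w₀x(7L⁴-10L²x²+3x⁴)/(360LEI) = -(-12)·4·(7·20⁴-10·20²·4²+3·4⁴)/(360·20·200000) = 2752/78125 m
Superposition: y = Σ y_i = 42533/1875000 m ≈ 0.022684 m

y(4) = 42533/1875000 m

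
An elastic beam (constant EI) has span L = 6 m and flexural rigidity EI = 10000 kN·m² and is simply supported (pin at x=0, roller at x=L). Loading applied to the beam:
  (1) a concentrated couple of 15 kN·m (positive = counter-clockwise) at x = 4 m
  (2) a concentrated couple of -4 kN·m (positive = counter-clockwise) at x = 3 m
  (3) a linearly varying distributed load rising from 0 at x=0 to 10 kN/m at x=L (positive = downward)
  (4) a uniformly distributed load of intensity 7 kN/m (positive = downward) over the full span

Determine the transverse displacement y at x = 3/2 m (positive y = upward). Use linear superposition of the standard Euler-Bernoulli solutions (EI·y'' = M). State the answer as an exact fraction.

y(3/2) = -39453/2560000 m

Load 1 — applied couple M₀=15 kN·m at a=4 m (b=L-a=2):
  y_1 = (M₀x³/(6L)+C₁x)/EI  [x≤a] with C₁=M₀(3b²-L²)/(6L)=-10 = (15·(3/2)³/(6·6)+(-10)·(3/2))/10000 = -87/64000 m
Load 2 — applied couple M₀=-4 kN·m at a=3 m (b=L-a=3):
  y_2 = (M₀x³/(6L)+C₁x)/EI  [x≤a] with C₁=M₀(3b²-L²)/(6L)=1 = ((-4)·(3/2)³/(6·6)+1·(3/2))/10000 = 9/80000 m
Load 3 — triangular load w₀=10 kN/m (0→w₀ over full span):
  y_3 = -w₀x(7L⁴-10L²x²+3x⁴)/(360LEI) = -10·(3/2)·(7·6⁴-10·6²·(3/2)²+3·(3/2)⁴)/(360·6·10000) = -2943/512000 m
Load 4 — uniform load w=7 kN/m over full span:
  y_4 = -wx(L³-2Lx²+x³)/(24EI) = -7·(3/2)·(6³-2·6·(3/2)²+(3/2)³)/(24·10000) = -10773/1280000 m
Superposition: y = Σ y_i = -39453/2560000 m ≈ -0.015411 m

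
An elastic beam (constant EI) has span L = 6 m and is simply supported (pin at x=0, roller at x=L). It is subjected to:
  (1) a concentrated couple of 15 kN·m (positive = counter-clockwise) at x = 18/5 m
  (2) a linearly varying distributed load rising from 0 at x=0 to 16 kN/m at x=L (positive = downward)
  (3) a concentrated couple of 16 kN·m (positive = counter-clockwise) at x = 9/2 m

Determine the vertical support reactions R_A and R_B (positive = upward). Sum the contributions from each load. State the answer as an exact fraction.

Load 1 — applied couple M₀=15 kN·m at a=18/5 m (b=L-a=12/5):
  R_A = M₀/L = 15/6 = 5/2 kN
  R_B = -M₀/L = -15/6 = -5/2 kN
Load 2 — triangular load w₀=16 kN/m (0→w₀ over full span):
  R_A = w₀L/6 = 16·6/6 = 16 kN
  R_B = w₀L/3 = 16·6/3 = 32 kN
Load 3 — applied couple M₀=16 kN·m at a=9/2 m (b=L-a=3/2):
  R_A = M₀/L = 16/6 = 8/3 kN
  R_B = -M₀/L = -16/6 = -8/3 kN
Superposition: R_A = 127/6 kN, R_B = 161/6 kN

R_A = 127/6 kN, R_B = 161/6 kN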